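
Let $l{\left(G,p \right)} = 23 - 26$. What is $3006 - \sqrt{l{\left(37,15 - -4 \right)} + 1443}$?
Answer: $3006 - 12 \sqrt{10} \approx 2968.1$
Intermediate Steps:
$l{\left(G,p \right)} = -3$ ($l{\left(G,p \right)} = 23 - 26 = -3$)
$3006 - \sqrt{l{\left(37,15 - -4 \right)} + 1443} = 3006 - \sqrt{-3 + 1443} = 3006 - \sqrt{1440} = 3006 - 12 \sqrt{10}$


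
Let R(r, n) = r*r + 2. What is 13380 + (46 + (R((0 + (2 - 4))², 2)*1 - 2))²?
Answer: 17224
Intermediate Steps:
R(r, n) = 2 + r² (R(r, n) = r² + 2 = 2 + r²)
13380 + (46 + (R((0 + (2 - 4))², 2)*1 - 2))² = 13380 + (46 + ((2 + ((0 + (2 - 4))²)²)*1 - 2))² = 13380 + (46 + ((2 + ((0 - 2)²)²)*1 - 2))² = 13380 + (46 + ((2 + ((-2)²)²)*1 - 2))² = 13380 + (46 + ((2 + 4²)*1 - 2))² = 13380 + (46 + ((2 + 16)*1 - 2))² = 13380 + (46 + (18*1 - 2))² = 13380 + (46 + (18 - 2))² = 13380 + (46 + 16)² = 13380 + 62² = 13380 + 3844 = 17224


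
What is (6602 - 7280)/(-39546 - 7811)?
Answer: 678/47357 ≈ 0.014317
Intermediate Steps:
(6602 - 7280)/(-39546 - 7811) = -678/(-47357) = -678*(-1/47357) = 678/47357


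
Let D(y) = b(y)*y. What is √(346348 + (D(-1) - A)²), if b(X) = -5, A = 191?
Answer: 4*√23809 ≈ 617.21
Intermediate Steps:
D(y) = -5*y
√(346348 + (D(-1) - A)²) = √(346348 + (-5*(-1) - 1*191)²) = √(346348 + (5 - 191)²) = √(346348 + (-186)²) = √(346348 + 34596) = √380944 = 4*√23809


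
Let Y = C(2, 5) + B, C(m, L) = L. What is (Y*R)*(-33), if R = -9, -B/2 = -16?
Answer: 10989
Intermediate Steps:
B = 32 (B = -2*(-16) = 32)
Y = 37 (Y = 5 + 32 = 37)
(Y*R)*(-33) = (37*(-9))*(-33) = -333*(-33) = 10989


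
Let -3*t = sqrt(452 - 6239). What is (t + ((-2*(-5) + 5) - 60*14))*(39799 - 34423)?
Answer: -4435200 - 5376*I*sqrt(643) ≈ -4.4352e+6 - 1.3632e+5*I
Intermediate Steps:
t = -I*sqrt(643) (t = -sqrt(452 - 6239)/3 = -I*sqrt(643) ≈ -25.357*I)
(t + ((-2*(-5) + 5) - 60*14))*(39799 - 34423) = (-I*sqrt(643) + ((-2*(-5) + 5) - 60*14))*(39799 - 34423) = (-I*sqrt(643) + ((10 + 5) - 840))*5376 = (-I*sqrt(643) + (15 - 840))*5376 = (-I*sqrt(643) - 825)*5376 = (-825 - I*sqrt(643))*5376 = -4435200 - 5376*I*sqrt(643)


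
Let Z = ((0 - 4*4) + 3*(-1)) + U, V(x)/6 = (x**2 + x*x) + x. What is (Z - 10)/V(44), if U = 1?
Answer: -7/5874 ≈ -0.0011917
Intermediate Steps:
V(x) = 6*x + 12*x**2 (V(x) = 6*((x**2 + x*x) + x) = 6*((x**2 + x**2) + x) = 6*(2*x**2 + x) = 6*(x + 2*x**2) = 6*x + 12*x**2)
Z = -18 (Z = ((0 - 4*4) + 3*(-1)) + 1 = ((0 - 16) - 3) + 1 = (-16 - 3) + 1 = -19 + 1 = -18)
(Z - 10)/V(44) = (-18 - 10)/((6*44*(1 + 2*44))) = -28/(6*44*(1 + 88)) = -28/(6*44*89) = -28/23496 = (1/23496)*(-28) = -7/5874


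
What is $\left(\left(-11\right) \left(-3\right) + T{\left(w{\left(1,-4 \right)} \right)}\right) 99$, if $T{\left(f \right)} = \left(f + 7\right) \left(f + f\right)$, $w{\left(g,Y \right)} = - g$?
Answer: $2079$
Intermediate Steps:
$T{\left(f \right)} = 2 f \left(7 + f\right)$ ($T{\left(f \right)} = \left(7 + f\right) 2 f = 2 f \left(7 + f\right)$)
$\left(\left(-11\right) \left(-3\right) + T{\left(w{\left(1,-4 \right)} \right)}\right) 99 = \left(\left(-11\right) \left(-3\right) + 2 \left(\left(-1\right) 1\right) \left(7 - 1\right)\right) 99 = \left(33 + 2 \left(-1\right) \left(7 - 1\right)\right) 99 = \left(33 + 2 \left(-1\right) 6\right) 99 = \left(33 - 12\right) 99 = 21 \cdot 99 = 2079$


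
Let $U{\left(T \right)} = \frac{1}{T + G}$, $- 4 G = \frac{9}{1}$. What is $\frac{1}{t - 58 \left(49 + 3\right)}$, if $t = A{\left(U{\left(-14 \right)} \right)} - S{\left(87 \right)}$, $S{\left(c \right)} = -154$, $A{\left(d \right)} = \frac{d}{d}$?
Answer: $- \frac{1}{2861} \approx -0.00034953$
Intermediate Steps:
$G = - \frac{9}{4}$ ($G = - \frac{9 \cdot 1^{-1}}{4} = - \frac{9 \cdot 1}{4} = \left(- \frac{1}{4}\right) 9 = - \frac{9}{4} \approx -2.25$)
$U{\left(T \right)} = \frac{1}{- \frac{9}{4} + T}$ ($U{\left(T \right)} = \frac{1}{T - \frac{9}{4}} = \frac{1}{- \frac{9}{4} + T}$)
$A{\left(d \right)} = 1$
$t = 155$ ($t = 1 - -154 = 1 + 154 = 155$)
$\frac{1}{t - 58 \left(49 + 3\right)} = \frac{1}{155 - 58 \left(49 + 3\right)} = \frac{1}{155 - 3016} = \frac{1}{-2861} = - \frac{1}{2861}$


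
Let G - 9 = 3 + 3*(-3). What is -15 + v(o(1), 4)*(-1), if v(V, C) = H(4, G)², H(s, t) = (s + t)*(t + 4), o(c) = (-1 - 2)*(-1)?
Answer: -2416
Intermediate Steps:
G = 3 (G = 9 + (3 + 3*(-3)) = 9 + (3 - 9) = 9 - 6 = 3)
o(c) = 3 (o(c) = -3*(-1) = 3)
H(s, t) = (4 + t)*(s + t) (H(s, t) = (s + t)*(4 + t) = (4 + t)*(s + t))
v(V, C) = 2401 (v(V, C) = (3² + 4*4 + 4*3 + 4*3)² = (9 + 16 + 12 + 12)² = 49² = 2401)
-15 + v(o(1), 4)*(-1) = -15 + 2401*(-1) = -15 - 2401 = -2416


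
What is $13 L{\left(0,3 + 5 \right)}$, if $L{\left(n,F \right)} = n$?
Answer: $0$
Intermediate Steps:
$13 L{\left(0,3 + 5 \right)} = 13 \cdot 0 = 0$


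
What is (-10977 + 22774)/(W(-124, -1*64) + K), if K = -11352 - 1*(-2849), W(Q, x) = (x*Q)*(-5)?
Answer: -11797/48183 ≈ -0.24484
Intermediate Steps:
W(Q, x) = -5*Q*x (W(Q, x) = (Q*x)*(-5) = -5*Q*x)
K = -8503 (K = -11352 + 2849 = -8503)
(-10977 + 22774)/(W(-124, -1*64) + K) = (-10977 + 22774)/(-5*(-124)*(-1*64) - 8503) = 11797/(-5*(-124)*(-64) - 8503) = 11797/(-39680 - 8503) = 11797/(-48183) = 11797*(-1/48183) = -11797/48183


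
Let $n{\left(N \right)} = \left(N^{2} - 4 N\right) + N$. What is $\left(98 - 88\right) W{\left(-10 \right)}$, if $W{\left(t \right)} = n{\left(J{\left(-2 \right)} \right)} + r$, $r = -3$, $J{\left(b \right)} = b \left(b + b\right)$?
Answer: $370$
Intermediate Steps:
$J{\left(b \right)} = 2 b^{2}$ ($J{\left(b \right)} = b 2 b = 2 b^{2}$)
$n{\left(N \right)} = N^{2} - 3 N$
$W{\left(t \right)} = 37$ ($W{\left(t \right)} = 2 \left(-2\right)^{2} \left(-3 + 2 \left(-2\right)^{2}\right) - 3 = 2 \cdot 4 \left(-3 + 2 \cdot 4\right) - 3 = 8 \left(-3 + 8\right) - 3 = 8 \cdot 5 - 3 = 40 - 3 = 37$)
$\left(98 - 88\right) W{\left(-10 \right)} = \left(98 - 88\right) 37 = 10 \cdot 37 = 370$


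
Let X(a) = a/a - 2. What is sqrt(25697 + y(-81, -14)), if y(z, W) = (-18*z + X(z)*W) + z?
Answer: 4*sqrt(1693) ≈ 164.58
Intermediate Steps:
X(a) = -1 (X(a) = 1 - 2 = -1)
y(z, W) = -W - 17*z (y(z, W) = (-18*z - W) + z = (-W - 18*z) + z = -W - 17*z)
sqrt(25697 + y(-81, -14)) = sqrt(25697 + (-1*(-14) - 17*(-81))) = sqrt(25697 + (14 + 1377)) = sqrt(25697 + 1391) = sqrt(27088) = 4*sqrt(1693)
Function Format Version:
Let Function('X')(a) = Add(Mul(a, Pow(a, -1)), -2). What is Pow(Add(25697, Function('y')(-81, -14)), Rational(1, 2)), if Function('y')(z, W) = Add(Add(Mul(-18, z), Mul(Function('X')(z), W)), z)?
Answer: Mul(4, Pow(1693, Rational(1, 2))) ≈ 164.58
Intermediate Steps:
Function('X')(a) = -1 (Function('X')(a) = Add(1, -2) = -1)
Function('y')(z, W) = Add(Mul(-1, W), Mul(-17, z)) (Function('y')(z, W) = Add(Add(Mul(-18, z), Mul(-1, W)), z) = Add(Add(Mul(-1, W), Mul(-18, z)), z) = Add(Mul(-1, W), Mul(-17, z)))
Pow(Add(25697, Function('y')(-81, -14)), Rational(1, 2)) = Pow(Add(25697, Add(Mul(-1, -14), Mul(-17, -81))), Rational(1, 2)) = Pow(Add(25697, Add(14, 1377)), Rational(1, 2)) = Pow(Add(25697, 1391), Rational(1, 2)) = Pow(27088, Rational(1, 2)) = Mul(4, Pow(1693, Rational(1, 2)))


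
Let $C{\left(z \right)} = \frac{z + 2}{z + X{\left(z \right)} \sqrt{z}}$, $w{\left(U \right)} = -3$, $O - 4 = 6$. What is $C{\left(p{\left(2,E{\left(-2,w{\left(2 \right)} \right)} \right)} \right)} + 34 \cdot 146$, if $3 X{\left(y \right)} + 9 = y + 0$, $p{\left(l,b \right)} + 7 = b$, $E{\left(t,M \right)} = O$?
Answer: $4959 - \frac{10 \sqrt{3}}{3} \approx 4953.2$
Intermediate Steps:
$O = 10$ ($O = 4 + 6 = 10$)
$E{\left(t,M \right)} = 10$
$p{\left(l,b \right)} = -7 + b$
$X{\left(y \right)} = -3 + \frac{y}{3}$ ($X{\left(y \right)} = -3 + \frac{y + 0}{3} = -3 + \frac{y}{3}$)
$C{\left(z \right)} = \frac{2 + z}{z + \sqrt{z} \left(-3 + \frac{z}{3}\right)}$ ($C{\left(z \right)} = \frac{z + 2}{z + \left(-3 + \frac{z}{3}\right) \sqrt{z}} = \frac{2 + z}{z + \sqrt{z} \left(-3 + \frac{z}{3}\right)}$)
$C{\left(p{\left(2,E{\left(-2,w{\left(2 \right)} \right)} \right)} \right)} + 34 \cdot 146 = \frac{3 \left(2 + \left(-7 + 10\right)\right)}{3 \left(-7 + 10\right) + \sqrt{-7 + 10} \left(-9 + \left(-7 + 10\right)\right)} + 34 \cdot 146 = \frac{3 \left(2 + 3\right)}{3 \cdot 3 + \sqrt{3} \left(-9 + 3\right)} + 4964 = 3 \frac{1}{9 + \sqrt{3} \left(-6\right)} 5 + 4964 = 3 \frac{1}{9 - 6 \sqrt{3}} \cdot 5 + 4964 = \frac{15}{9 - 6 \sqrt{3}} + 4964 = 4964 + \frac{15}{9 - 6 \sqrt{3}}$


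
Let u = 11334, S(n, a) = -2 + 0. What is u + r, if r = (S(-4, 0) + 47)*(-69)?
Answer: 8229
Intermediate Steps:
S(n, a) = -2
r = -3105 (r = (-2 + 47)*(-69) = 45*(-69) = -3105)
u + r = 11334 - 3105 = 8229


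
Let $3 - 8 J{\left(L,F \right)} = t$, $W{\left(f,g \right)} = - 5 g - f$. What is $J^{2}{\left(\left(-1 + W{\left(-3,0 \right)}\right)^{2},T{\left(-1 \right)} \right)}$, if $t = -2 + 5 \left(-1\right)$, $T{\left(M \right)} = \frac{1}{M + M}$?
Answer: $\frac{25}{16} \approx 1.5625$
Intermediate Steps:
$W{\left(f,g \right)} = - f - 5 g$
$T{\left(M \right)} = \frac{1}{2 M}$
$t = -7$ ($t = -2 - 5 = -7$)
$J{\left(L,F \right)} = \frac{5}{4}$ ($J{\left(L,F \right)} = \frac{3}{8} - - \frac{7}{8} = \frac{3}{8} + \frac{7}{8} = \frac{5}{4}$)
$J^{2}{\left(\left(-1 + W{\left(-3,0 \right)}\right)^{2},T{\left(-1 \right)} \right)} = \left(\frac{5}{4}\right)^{2} = \frac{25}{16}$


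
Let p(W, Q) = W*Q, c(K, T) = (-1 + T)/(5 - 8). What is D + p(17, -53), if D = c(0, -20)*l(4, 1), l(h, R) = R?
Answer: -894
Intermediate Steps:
c(K, T) = ⅓ - T/3 (c(K, T) = (-1 + T)/(-3) = (-1 + T)*(-⅓) = ⅓ - T/3)
D = 7 (D = (⅓ - ⅓*(-20))*1 = (⅓ + 20/3)*1 = 7*1 = 7)
p(W, Q) = Q*W
D + p(17, -53) = 7 - 53*17 = 7 - 901 = -894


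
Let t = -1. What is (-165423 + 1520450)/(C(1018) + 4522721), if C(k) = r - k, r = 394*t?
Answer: 1355027/4521309 ≈ 0.29970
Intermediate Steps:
r = -394 (r = 394*(-1) = -394)
C(k) = -394 - k
(-165423 + 1520450)/(C(1018) + 4522721) = (-165423 + 1520450)/((-394 - 1*1018) + 4522721) = 1355027/((-394 - 1018) + 4522721) = 1355027/(-1412 + 4522721) = 1355027/4521309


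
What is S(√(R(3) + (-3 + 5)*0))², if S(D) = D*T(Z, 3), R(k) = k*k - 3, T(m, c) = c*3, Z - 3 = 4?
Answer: 486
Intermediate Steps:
Z = 7 (Z = 3 + 4 = 7)
T(m, c) = 3*c
R(k) = -3 + k² (R(k) = k² - 3 = -3 + k²)
S(D) = 9*D (S(D) = D*(3*3) = D*9 = 9*D)
S(√(R(3) + (-3 + 5)*0))² = (9*√((-3 + 3²) + (-3 + 5)*0))² = (9*√((-3 + 9) + 2*0))² = (9*√(6 + 0))² = (9*√6)² = 486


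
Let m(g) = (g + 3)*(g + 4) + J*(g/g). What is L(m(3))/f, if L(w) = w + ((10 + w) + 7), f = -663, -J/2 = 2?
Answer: -31/221 ≈ -0.14027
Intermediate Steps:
J = -4 (J = -2*2 = -4)
m(g) = -4 + (3 + g)*(4 + g) (m(g) = (g + 3)*(g + 4) - 4*g/g = (3 + g)*(4 + g) - 4*1 = (3 + g)*(4 + g) - 4 = -4 + (3 + g)*(4 + g))
L(w) = 17 + 2*w (L(w) = w + (17 + w) = 17 + 2*w)
L(m(3))/f = (17 + 2*(8 + 3² + 7*3))/(-663) = (17 + 2*(8 + 9 + 21))*(-1/663) = (17 + 2*38)*(-1/663) = (17 + 76)*(-1/663) = 93*(-1/663) = -31/221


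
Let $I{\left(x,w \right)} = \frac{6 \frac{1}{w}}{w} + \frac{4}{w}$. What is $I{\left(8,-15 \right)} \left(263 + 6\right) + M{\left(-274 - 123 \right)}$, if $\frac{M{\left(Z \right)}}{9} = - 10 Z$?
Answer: $\frac{891636}{25} \approx 35665.0$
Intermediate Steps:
$I{\left(x,w \right)} = \frac{4}{w} + \frac{6}{w^{2}}$ ($I{\left(x,w \right)} = \frac{6}{w^{2}} + \frac{4}{w} = \frac{4}{w} + \frac{6}{w^{2}}$)
$M{\left(Z \right)} = - 90 Z$ ($M{\left(Z \right)} = 9 \left(- 10 Z\right) = - 90 Z$)
$I{\left(8,-15 \right)} \left(263 + 6\right) + M{\left(-274 - 123 \right)} = \frac{2 \left(3 + 2 \left(-15\right)\right)}{225} \left(263 + 6\right) - 90 \left(-274 - 123\right) = 2 \cdot \frac{1}{225} \left(3 - 30\right) 269 - 90 \left(-274 - 123\right) = 2 \cdot \frac{1}{225} \left(-27\right) 269 - -35730 = \left(- \frac{6}{25}\right) 269 + 35730 = - \frac{1614}{25} + 35730 = \frac{891636}{25}$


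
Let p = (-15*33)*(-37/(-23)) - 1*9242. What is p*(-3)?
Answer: 692643/23 ≈ 30115.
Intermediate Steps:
p = -230881/23 (p = -(-18315)*(-1)/23 - 9242 = -495*37/23 - 9242 = -18315/23 - 9242 = -230881/23 ≈ -10038.)
p*(-3) = -230881/23*(-3) = 692643/23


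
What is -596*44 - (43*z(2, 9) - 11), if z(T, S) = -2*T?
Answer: -26041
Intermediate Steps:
-596*44 - (43*z(2, 9) - 11) = -596*44 - (43*(-2*2) - 11) = -26224 - (43*(-4) - 11) = -26224 - (-172 - 11) = -26224 - 1*(-183) = -26224 + 183 = -26041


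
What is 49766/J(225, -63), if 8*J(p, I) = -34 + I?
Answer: -398128/97 ≈ -4104.4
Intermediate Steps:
J(p, I) = -17/4 + I/8 (J(p, I) = (-34 + I)/8 = -17/4 + I/8)
49766/J(225, -63) = 49766/(-17/4 + (1/8)*(-63)) = 49766/(-17/4 - 63/8) = 49766/(-97/8) = 49766*(-8/97) = -398128/97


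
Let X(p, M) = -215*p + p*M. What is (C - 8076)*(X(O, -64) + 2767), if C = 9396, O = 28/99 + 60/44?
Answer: 3046080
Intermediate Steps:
O = 163/99 (O = 28*(1/99) + 60*(1/44) = 28/99 + 15/11 = 163/99 ≈ 1.6465)
X(p, M) = -215*p + M*p
(C - 8076)*(X(O, -64) + 2767) = (9396 - 8076)*(163*(-215 - 64)/99 + 2767) = 1320*((163/99)*(-279) + 2767) = 1320*(-5053/11 + 2767) = 1320*(25384/11) = 3046080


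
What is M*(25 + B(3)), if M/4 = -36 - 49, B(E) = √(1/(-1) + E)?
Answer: -8500 - 340*√2 ≈ -8980.8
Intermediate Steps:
B(E) = √(-1 + E)
M = -340 (M = 4*(-36 - 49) = 4*(-85) = -340)
M*(25 + B(3)) = -340*(25 + √(-1 + 3)) = -340*(25 + √2) = -8500 - 340*√2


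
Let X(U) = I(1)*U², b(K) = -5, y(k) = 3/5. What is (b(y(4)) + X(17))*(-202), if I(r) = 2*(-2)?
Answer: 234522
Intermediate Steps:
I(r) = -4
y(k) = ⅗ (y(k) = 3*(⅕) = ⅗)
X(U) = -4*U²
(b(y(4)) + X(17))*(-202) = (-5 - 4*17²)*(-202) = (-5 - 4*289)*(-202) = (-5 - 1156)*(-202) = -1161*(-202) = 234522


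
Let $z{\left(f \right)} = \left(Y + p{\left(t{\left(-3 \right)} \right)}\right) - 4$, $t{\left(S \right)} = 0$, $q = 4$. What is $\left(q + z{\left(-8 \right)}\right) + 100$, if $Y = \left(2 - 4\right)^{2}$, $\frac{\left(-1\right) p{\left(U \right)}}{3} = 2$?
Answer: $98$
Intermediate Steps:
$p{\left(U \right)} = -6$ ($p{\left(U \right)} = \left(-3\right) 2 = -6$)
$Y = 4$ ($Y = \left(-2\right)^{2} = 4$)
$z{\left(f \right)} = -6$ ($z{\left(f \right)} = \left(4 - 6\right) - 4 = -2 - 4 = -6$)
$\left(q + z{\left(-8 \right)}\right) + 100 = \left(4 - 6\right) + 100 = -2 + 100 = 98$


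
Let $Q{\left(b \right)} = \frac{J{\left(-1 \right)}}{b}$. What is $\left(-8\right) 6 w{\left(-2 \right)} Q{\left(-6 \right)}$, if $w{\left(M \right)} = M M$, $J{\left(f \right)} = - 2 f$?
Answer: $64$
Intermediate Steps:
$w{\left(M \right)} = M^{2}$
$Q{\left(b \right)} = \frac{2}{b}$ ($Q{\left(b \right)} = \frac{\left(-2\right) \left(-1\right)}{b} = \frac{2}{b}$)
$\left(-8\right) 6 w{\left(-2 \right)} Q{\left(-6 \right)} = \left(-8\right) 6 \left(-2\right)^{2} \frac{2}{-6} = \left(-48\right) 4 \cdot 2 \left(- \frac{1}{6}\right) = \left(-192\right) \left(- \frac{1}{3}\right) = 64$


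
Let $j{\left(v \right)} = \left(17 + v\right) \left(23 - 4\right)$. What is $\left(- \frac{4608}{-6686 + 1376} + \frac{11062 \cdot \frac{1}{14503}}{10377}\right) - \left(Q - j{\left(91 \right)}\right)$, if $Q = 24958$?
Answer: $- \frac{1016914596370544}{44396801145} \approx -22905.0$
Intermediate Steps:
$j{\left(v \right)} = 323 + 19 v$ ($j{\left(v \right)} = \left(17 + v\right) 19 = 323 + 19 v$)
$\left(- \frac{4608}{-6686 + 1376} + \frac{11062 \cdot \frac{1}{14503}}{10377}\right) - \left(Q - j{\left(91 \right)}\right) = \left(- \frac{4608}{-6686 + 1376} + \frac{11062 \cdot \frac{1}{14503}}{10377}\right) + \left(\left(323 + 19 \cdot 91\right) - 24958\right) = \left(- \frac{4608}{-5310} + 11062 \cdot \frac{1}{14503} \cdot \frac{1}{10377}\right) + \left(\left(323 + 1729\right) - 24958\right) = \left(\left(-4608\right) \left(- \frac{1}{5310}\right) + \frac{11062}{14503} \cdot \frac{1}{10377}\right) + \left(2052 - 24958\right) = \left(\frac{256}{295} + \frac{11062}{150497631}\right) - 22906 = \frac{38530656826}{44396801145} - 22906 = - \frac{1016914596370544}{44396801145}$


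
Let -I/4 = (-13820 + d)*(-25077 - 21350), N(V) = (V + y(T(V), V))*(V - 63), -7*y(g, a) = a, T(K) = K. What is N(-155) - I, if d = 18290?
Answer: -5810600580/7 ≈ -8.3009e+8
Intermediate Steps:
y(g, a) = -a/7
N(V) = 6*V*(-63 + V)/7 (N(V) = (V - V/7)*(V - 63) = (6*V/7)*(-63 + V) = 6*V*(-63 + V)/7)
I = 830114760 (I = -4*(-13820 + 18290)*(-25077 - 21350) = -17880*(-46427) = -4*(-207528690) = 830114760)
N(-155) - I = (6/7)*(-155)*(-63 - 155) - 1*830114760 = (6/7)*(-155)*(-218) - 830114760 = 202740/7 - 830114760 = -5810600580/7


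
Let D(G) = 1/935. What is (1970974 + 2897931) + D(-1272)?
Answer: 4552426176/935 ≈ 4.8689e+6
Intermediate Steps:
D(G) = 1/935
(1970974 + 2897931) + D(-1272) = (1970974 + 2897931) + 1/935 = 4868905 + 1/935 = 4552426176/935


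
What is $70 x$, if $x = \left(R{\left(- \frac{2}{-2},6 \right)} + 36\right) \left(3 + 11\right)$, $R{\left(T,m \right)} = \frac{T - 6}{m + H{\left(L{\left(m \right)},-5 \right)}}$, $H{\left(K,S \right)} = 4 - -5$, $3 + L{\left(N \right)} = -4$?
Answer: $\frac{104860}{3} \approx 34953.0$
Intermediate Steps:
$L{\left(N \right)} = -7$ ($L{\left(N \right)} = -3 - 4 = -7$)
$H{\left(K,S \right)} = 9$ ($H{\left(K,S \right)} = 4 + 5 = 9$)
$R{\left(T,m \right)} = \frac{-6 + T}{9 + m}$ ($R{\left(T,m \right)} = \frac{T - 6}{m + 9} = \frac{-6 + T}{9 + m}$)
$x = \frac{1498}{3}$ ($x = \left(\frac{-6 - \frac{2}{-2}}{9 + 6} + 36\right) \left(3 + 11\right) = \left(\frac{-6 - -1}{15} + 36\right) 14 = \left(\frac{-6 + 1}{15} + 36\right) 14 = \left(\frac{1}{15} \left(-5\right) + 36\right) 14 = \left(- \frac{1}{3} + 36\right) 14 = \frac{107}{3} \cdot 14 = \frac{1498}{3} \approx 499.33$)
$70 x = 70 \cdot \frac{1498}{3} = \frac{104860}{3}$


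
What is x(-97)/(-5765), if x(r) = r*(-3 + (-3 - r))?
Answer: 8827/5765 ≈ 1.5311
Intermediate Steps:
x(r) = r*(-6 - r)
x(-97)/(-5765) = -1*(-97)*(6 - 97)/(-5765) = -1*(-97)*(-91)*(-1/5765) = -8827*(-1/5765) = 8827/5765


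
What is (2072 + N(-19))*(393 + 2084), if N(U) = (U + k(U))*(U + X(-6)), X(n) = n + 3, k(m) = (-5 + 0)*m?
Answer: 990800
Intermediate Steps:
k(m) = -5*m
X(n) = 3 + n
N(U) = -4*U*(-3 + U) (N(U) = (U - 5*U)*(U + (3 - 6)) = (-4*U)*(U - 3) = (-4*U)*(-3 + U) = -4*U*(-3 + U))
(2072 + N(-19))*(393 + 2084) = (2072 + 4*(-19)*(3 - 1*(-19)))*(393 + 2084) = (2072 + 4*(-19)*(3 + 19))*2477 = (2072 + 4*(-19)*22)*2477 = (2072 - 1672)*2477 = 400*2477 = 990800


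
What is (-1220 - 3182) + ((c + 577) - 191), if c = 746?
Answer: -3270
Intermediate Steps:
(-1220 - 3182) + ((c + 577) - 191) = (-1220 - 3182) + ((746 + 577) - 191) = -4402 + (1323 - 191) = -4402 + 1132 = -3270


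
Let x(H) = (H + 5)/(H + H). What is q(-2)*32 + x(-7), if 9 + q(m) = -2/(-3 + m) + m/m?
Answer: -8507/35 ≈ -243.06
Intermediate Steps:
x(H) = (5 + H)/(2*H) (x(H) = (5 + H)/((2*H)) = (5 + H)*(1/(2*H)) = (5 + H)/(2*H))
q(m) = -8 - 2/(-3 + m) (q(m) = -9 + (-2/(-3 + m) + m/m) = -9 + (-2/(-3 + m) + 1) = -9 + (1 - 2/(-3 + m)) = -8 - 2/(-3 + m))
q(-2)*32 + x(-7) = (2*(11 - 4*(-2))/(-3 - 2))*32 + (½)*(5 - 7)/(-7) = (2*(11 + 8)/(-5))*32 + (½)*(-⅐)*(-2) = (2*(-⅕)*19)*32 + ⅐ = -38/5*32 + ⅐ = -1216/5 + ⅐ = -8507/35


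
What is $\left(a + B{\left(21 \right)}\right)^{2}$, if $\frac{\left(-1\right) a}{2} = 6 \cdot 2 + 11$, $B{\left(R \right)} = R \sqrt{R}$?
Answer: $11377 - 1932 \sqrt{21} \approx 2523.5$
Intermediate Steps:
$B{\left(R \right)} = R^{\frac{3}{2}}$
$a = -46$ ($a = - 2 \left(6 \cdot 2 + 11\right) = - 2 \left(12 + 11\right) = \left(-2\right) 23 = -46$)
$\left(a + B{\left(21 \right)}\right)^{2} = \left(-46 + 21^{\frac{3}{2}}\right)^{2} = \left(-46 + 21 \sqrt{21}\right)^{2}$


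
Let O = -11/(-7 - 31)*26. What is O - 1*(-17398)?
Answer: 330705/19 ≈ 17406.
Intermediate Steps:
O = 143/19 (O = -11/(-38)*26 = -11*(-1/38)*26 = (11/38)*26 = 143/19 ≈ 7.5263)
O - 1*(-17398) = 143/19 - 1*(-17398) = 143/19 + 17398 = 330705/19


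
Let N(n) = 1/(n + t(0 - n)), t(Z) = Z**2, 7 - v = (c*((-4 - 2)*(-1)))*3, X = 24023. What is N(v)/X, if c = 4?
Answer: 1/99935680 ≈ 1.0006e-8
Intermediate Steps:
v = -65 (v = 7 - 4*((-4 - 2)*(-1))*3 = 7 - 4*(-6*(-1))*3 = 7 - 4*6*3 = 7 - 24*3 = 7 - 1*72 = 7 - 72 = -65)
N(n) = 1/(n + n**2) (N(n) = 1/(n + (0 - n)**2) = 1/(n + (-n)**2) = 1/(n + n**2))
N(v)/X = (1/((-65)*(1 - 65)))/24023 = -1/65/(-64)*(1/24023) = -1/65*(-1/64)*(1/24023) = (1/4160)*(1/24023) = 1/99935680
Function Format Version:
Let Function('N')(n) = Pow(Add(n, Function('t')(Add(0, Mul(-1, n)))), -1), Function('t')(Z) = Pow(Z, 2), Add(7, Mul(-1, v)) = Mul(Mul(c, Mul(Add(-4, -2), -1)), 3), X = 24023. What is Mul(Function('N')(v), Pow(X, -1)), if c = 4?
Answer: Rational(1, 99935680) ≈ 1.0006e-8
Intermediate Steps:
v = -65 (v = Add(7, Mul(-1, Mul(Mul(4, Mul(Add(-4, -2), -1)), 3))) = Add(7, Mul(-1, Mul(Mul(4, Mul(-6, -1)), 3))) = Add(7, Mul(-1, Mul(Mul(4, 6), 3))) = Add(7, Mul(-1, Mul(24, 3))) = Add(7, Mul(-1, 72)) = Add(7, -72) = -65)
Function('N')(n) = Pow(Add(n, Pow(n, 2)), -1) (Function('N')(n) = Pow(Add(n, Pow(Add(0, Mul(-1, n)), 2)), -1) = Pow(Add(n, Pow(Mul(-1, n), 2)), -1) = Pow(Add(n, Pow(n, 2)), -1))
Mul(Function('N')(v), Pow(X, -1)) = Mul(Mul(Pow(-65, -1), Pow(Add(1, -65), -1)), Pow(24023, -1)) = Mul(Mul(Rational(-1, 65), Pow(-64, -1)), Rational(1, 24023)) = Mul(Mul(Rational(-1, 65), Rational(-1, 64)), Rational(1, 24023)) = Mul(Rational(1, 4160), Rational(1, 24023)) = Rational(1, 99935680)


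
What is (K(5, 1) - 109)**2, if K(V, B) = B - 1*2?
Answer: 12100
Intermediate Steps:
K(V, B) = -2 + B (K(V, B) = B - 2 = -2 + B)
(K(5, 1) - 109)**2 = ((-2 + 1) - 109)**2 = (-1 - 109)**2 = (-110)**2 = 12100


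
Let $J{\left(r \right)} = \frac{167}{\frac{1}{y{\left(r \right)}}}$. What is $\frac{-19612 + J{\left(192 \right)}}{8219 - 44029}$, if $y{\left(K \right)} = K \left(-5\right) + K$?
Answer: $\frac{73934}{17905} \approx 4.1292$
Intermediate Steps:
$y{\left(K \right)} = - 4 K$ ($y{\left(K \right)} = - 5 K + K = - 4 K$)
$J{\left(r \right)} = - 668 r$ ($J{\left(r \right)} = \frac{167}{\frac{1}{\left(-4\right) r}} = \frac{167}{\left(- \frac{1}{4}\right) \frac{1}{r}} = 167 \left(- 4 r\right) = - 668 r$)
$\frac{-19612 + J{\left(192 \right)}}{8219 - 44029} = \frac{-19612 - 128256}{8219 - 44029} = \frac{-19612 - 128256}{-35810} = \left(-147868\right) \left(- \frac{1}{35810}\right) = \frac{73934}{17905}$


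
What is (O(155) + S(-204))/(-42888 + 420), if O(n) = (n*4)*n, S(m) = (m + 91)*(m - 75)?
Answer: -127627/42468 ≈ -3.0052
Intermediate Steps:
S(m) = (-75 + m)*(91 + m) (S(m) = (91 + m)*(-75 + m) = (-75 + m)*(91 + m))
O(n) = 4*n² (O(n) = (4*n)*n = 4*n²)
(O(155) + S(-204))/(-42888 + 420) = (4*155² + (-6825 + (-204)² + 16*(-204)))/(-42888 + 420) = (4*24025 + (-6825 + 41616 - 3264))/(-42468) = (96100 + 31527)*(-1/42468) = 127627*(-1/42468) = -127627/42468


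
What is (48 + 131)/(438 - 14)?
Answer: 179/424 ≈ 0.42217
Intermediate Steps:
(48 + 131)/(438 - 14) = 179/424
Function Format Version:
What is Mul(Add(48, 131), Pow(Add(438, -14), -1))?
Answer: Rational(179, 424) ≈ 0.42217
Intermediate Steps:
Mul(Add(48, 131), Pow(Add(438, -14), -1)) = Mul(179, Pow(424, -1)) = Mul(179, Rational(1, 424)) = Rational(179, 424)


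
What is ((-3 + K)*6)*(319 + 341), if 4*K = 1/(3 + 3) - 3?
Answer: -14685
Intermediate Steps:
K = -17/24 (K = (1/(3 + 3) - 3)/4 = (1/6 - 3)/4 = (1/4)*(-17/6) = -17/24 ≈ -0.70833)
((-3 + K)*6)*(319 + 341) = ((-3 - 17/24)*6)*(319 + 341) = -89/24*6*660 = -89/4*660 = -14685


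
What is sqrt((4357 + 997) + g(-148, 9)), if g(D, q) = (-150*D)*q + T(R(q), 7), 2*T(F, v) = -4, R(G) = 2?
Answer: 4*sqrt(12822) ≈ 452.94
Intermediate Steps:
T(F, v) = -2 (T(F, v) = (1/2)*(-4) = -2)
g(D, q) = -2 - 150*D*q (g(D, q) = (-150*D)*q - 2 = -150*D*q - 2 = -2 - 150*D*q)
sqrt((4357 + 997) + g(-148, 9)) = sqrt((4357 + 997) + (-2 - 150*(-148)*9)) = sqrt(5354 + (-2 + 199800)) = sqrt(5354 + 199798) = sqrt(205152) = 4*sqrt(12822)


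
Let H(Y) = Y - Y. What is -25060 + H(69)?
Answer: -25060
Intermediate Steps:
H(Y) = 0
-25060 + H(69) = -25060 + 0 = -25060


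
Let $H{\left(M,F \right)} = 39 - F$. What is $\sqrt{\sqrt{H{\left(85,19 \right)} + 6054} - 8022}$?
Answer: $\sqrt{-8022 + \sqrt{6074}} \approx 89.13 i$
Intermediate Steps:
$\sqrt{\sqrt{H{\left(85,19 \right)} + 6054} - 8022} = \sqrt{\sqrt{\left(39 - 19\right) + 6054} - 8022} = \sqrt{\sqrt{20 + 6054} - 8022} = \sqrt{\sqrt{6074} - 8022} = \sqrt{-8022 + \sqrt{6074}}$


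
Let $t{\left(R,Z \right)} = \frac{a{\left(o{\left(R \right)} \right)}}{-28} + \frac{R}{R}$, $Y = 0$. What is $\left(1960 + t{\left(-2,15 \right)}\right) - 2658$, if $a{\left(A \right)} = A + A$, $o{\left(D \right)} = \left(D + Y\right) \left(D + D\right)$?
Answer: $- \frac{4883}{7} \approx -697.57$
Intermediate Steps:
$o{\left(D \right)} = 2 D^{2}$ ($o{\left(D \right)} = \left(D + 0\right) \left(D + D\right) = D 2 D = 2 D^{2}$)
$a{\left(A \right)} = 2 A$
$t{\left(R,Z \right)} = 1 - \frac{R^{2}}{7}$ ($t{\left(R,Z \right)} = \frac{2 \cdot 2 R^{2}}{-28} + \frac{R}{R} = 4 R^{2} \left(- \frac{1}{28}\right) + 1 = - \frac{R^{2}}{7} + 1 = 1 - \frac{R^{2}}{7}$)
$\left(1960 + t{\left(-2,15 \right)}\right) - 2658 = \left(1960 + \left(1 - \frac{\left(-2\right)^{2}}{7}\right)\right) - 2658 = \left(1960 + \left(1 - \frac{4}{7}\right)\right) - 2658 = \left(1960 + \frac{3}{7}\right) - 2658 = \frac{13723}{7} - 2658 = - \frac{4883}{7}$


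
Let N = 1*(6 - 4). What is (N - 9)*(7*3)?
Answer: -147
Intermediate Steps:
N = 2 (N = 1*2 = 2)
(N - 9)*(7*3) = (2 - 9)*(7*3) = -7*21 = -147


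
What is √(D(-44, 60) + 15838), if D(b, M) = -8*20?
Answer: 3*√1742 ≈ 125.21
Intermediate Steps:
D(b, M) = -160
√(D(-44, 60) + 15838) = √(-160 + 15838) = √15678 = 3*√1742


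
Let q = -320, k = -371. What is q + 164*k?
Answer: -61164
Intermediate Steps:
q + 164*k = -320 + 164*(-371) = -320 - 60844 = -61164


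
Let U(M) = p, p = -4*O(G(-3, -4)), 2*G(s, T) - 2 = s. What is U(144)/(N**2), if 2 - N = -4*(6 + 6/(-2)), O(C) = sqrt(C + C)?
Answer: -I/49 ≈ -0.020408*I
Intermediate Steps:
G(s, T) = 1 + s/2
O(C) = sqrt(2)*sqrt(C) (O(C) = sqrt(2*C) = sqrt(2)*sqrt(C))
N = 14 (N = 2 - (-4)*(6 + 6/(-2)) = 2 - (-4)*(6 + 6*(-1/2)) = 2 - (-4)*(6 - 3) = 2 - (-4)*3 = 2 - 1*(-12) = 2 + 12 = 14)
p = -4*I (p = -4*sqrt(2)*sqrt(1 + (1/2)*(-3)) = -4*sqrt(2)*sqrt(1 - 3/2) = -4*sqrt(2)*sqrt(-1/2) = -4*sqrt(2)*I*sqrt(2)/2 = -4*I ≈ -4.0*I)
U(M) = -4*I
U(144)/(N**2) = (-4*I)/(14**2) = -4*I/196 = -4*I*(1/196) = -I/49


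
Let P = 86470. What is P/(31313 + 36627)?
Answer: 8647/6794 ≈ 1.2727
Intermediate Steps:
P/(31313 + 36627) = 86470/(31313 + 36627) = 86470/67940 = 86470*(1/67940) = 8647/6794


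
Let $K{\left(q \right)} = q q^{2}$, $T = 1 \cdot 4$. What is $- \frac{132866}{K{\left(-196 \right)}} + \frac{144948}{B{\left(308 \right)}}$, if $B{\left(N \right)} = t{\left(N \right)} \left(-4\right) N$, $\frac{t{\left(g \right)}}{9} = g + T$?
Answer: $- \frac{58756241}{2422628208} \approx -0.024253$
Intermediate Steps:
$T = 4$
$K{\left(q \right)} = q^{3}$
$t{\left(g \right)} = 36 + 9 g$ ($t{\left(g \right)} = 9 \left(g + 4\right) = 9 \left(4 + g\right) = 36 + 9 g$)
$B{\left(N \right)} = N \left(-144 - 36 N\right)$ ($B{\left(N \right)} = \left(36 + 9 N\right) \left(-4\right) N = \left(-144 - 36 N\right) N = N \left(-144 - 36 N\right)$)
$- \frac{132866}{K{\left(-196 \right)}} + \frac{144948}{B{\left(308 \right)}} = - \frac{132866}{\left(-196\right)^{3}} + \frac{144948}{\left(-36\right) 308 \left(4 + 308\right)} = - \frac{132866}{-7529536} + \frac{144948}{\left(-36\right) 308 \cdot 312} = \left(-132866\right) \left(- \frac{1}{7529536}\right) + \frac{144948}{-3459456} = \frac{66433}{3764768} + 144948 \left(- \frac{1}{3459456}\right) = \frac{66433}{3764768} - \frac{12079}{288288} = - \frac{58756241}{2422628208}$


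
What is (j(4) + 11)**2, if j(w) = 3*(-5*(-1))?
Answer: 676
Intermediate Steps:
j(w) = 15 (j(w) = 3*5 = 15)
(j(4) + 11)**2 = (15 + 11)**2 = 26**2 = 676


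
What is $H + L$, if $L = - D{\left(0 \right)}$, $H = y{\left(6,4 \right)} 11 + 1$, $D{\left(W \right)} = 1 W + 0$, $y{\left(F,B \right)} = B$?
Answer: $45$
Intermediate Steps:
$D{\left(W \right)} = W$ ($D{\left(W \right)} = W + 0 = W$)
$H = 45$ ($H = 4 \cdot 11 + 1 = 44 + 1 = 45$)
$L = 0$ ($L = \left(-1\right) 0 = 0$)
$H + L = 45 + 0 = 45$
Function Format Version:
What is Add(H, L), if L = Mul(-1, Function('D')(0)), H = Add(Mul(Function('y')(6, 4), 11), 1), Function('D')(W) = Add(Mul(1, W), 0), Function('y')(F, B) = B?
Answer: 45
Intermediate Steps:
Function('D')(W) = W (Function('D')(W) = Add(W, 0) = W)
H = 45 (H = Add(Mul(4, 11), 1) = Add(44, 1) = 45)
L = 0 (L = Mul(-1, 0) = 0)
Add(H, L) = Add(45, 0) = 45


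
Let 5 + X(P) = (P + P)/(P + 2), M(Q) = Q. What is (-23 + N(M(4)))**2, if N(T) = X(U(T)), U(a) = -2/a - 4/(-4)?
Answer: 19044/25 ≈ 761.76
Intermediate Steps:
U(a) = 1 - 2/a (U(a) = -2/a - 4*(-1/4) = -2/a + 1 = 1 - 2/a)
X(P) = -5 + 2*P/(2 + P) (X(P) = -5 + (P + P)/(P + 2) = -5 + (2*P)/(2 + P) = -5 + 2*P/(2 + P))
N(T) = (-10 - 3*(-2 + T)/T)/(2 + (-2 + T)/T)
(-23 + N(M(4)))**2 = (-23 + (6 - 13*4)/(-2 + 3*4))**2 = (-23 + (6 - 52)/(-2 + 12))**2 = (-23 - 46/10)**2 = (-23 + (1/10)*(-46))**2 = (-23 - 23/5)**2 = (-138/5)**2 = 19044/25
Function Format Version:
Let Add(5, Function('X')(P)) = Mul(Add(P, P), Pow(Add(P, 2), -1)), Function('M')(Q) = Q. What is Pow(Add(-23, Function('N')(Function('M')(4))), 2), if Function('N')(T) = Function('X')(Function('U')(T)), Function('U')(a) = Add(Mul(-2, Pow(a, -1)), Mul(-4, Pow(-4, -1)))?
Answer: Rational(19044, 25) ≈ 761.76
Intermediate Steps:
Function('U')(a) = Add(1, Mul(-2, Pow(a, -1))) (Function('U')(a) = Add(Mul(-2, Pow(a, -1)), Mul(-4, Rational(-1, 4))) = Add(Mul(-2, Pow(a, -1)), 1) = Add(1, Mul(-2, Pow(a, -1))))
Function('X')(P) = Add(-5, Mul(2, P, Pow(Add(2, P), -1))) (Function('X')(P) = Add(-5, Mul(Add(P, P), Pow(Add(P, 2), -1))) = Add(-5, Mul(Mul(2, P), Pow(Add(2, P), -1))) = Add(-5, Mul(2, P, Pow(Add(2, P), -1))))
Function('N')(T) = Mul(Pow(Add(2, Mul(Pow(T, -1), Add(-2, T))), -1), Add(-10, Mul(-3, Pow(T, -1), Add(-2, T)))) (Function('N')(T) = Mul(Pow(Add(2, Mul(Pow(T, -1), Add(-2, T))), -1), Add(-10, Mul(-3, Mul(Pow(T, -1), Add(-2, T))))) = Mul(Pow(Add(2, Mul(Pow(T, -1), Add(-2, T))), -1), Add(-10, Mul(-3, Pow(T, -1), Add(-2, T)))))
Pow(Add(-23, Function('N')(Function('M')(4))), 2) = Pow(Add(-23, Mul(Pow(Add(-2, Mul(3, 4)), -1), Add(6, Mul(-13, 4)))), 2) = Pow(Add(-23, Mul(Pow(Add(-2, 12), -1), Add(6, -52))), 2) = Pow(Add(-23, Mul(Pow(10, -1), -46)), 2) = Pow(Add(-23, Mul(Rational(1, 10), -46)), 2) = Pow(Add(-23, Rational(-23, 5)), 2) = Pow(Rational(-138, 5), 2) = Rational(19044, 25)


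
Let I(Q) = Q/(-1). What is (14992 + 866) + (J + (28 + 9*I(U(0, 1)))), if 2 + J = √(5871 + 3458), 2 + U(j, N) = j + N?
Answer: 15893 + √9329 ≈ 15990.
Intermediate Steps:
U(j, N) = -2 + N + j (U(j, N) = -2 + (j + N) = -2 + (N + j) = -2 + N + j)
I(Q) = -Q (I(Q) = Q*(-1) = -Q)
J = -2 + √9329 (J = -2 + √(5871 + 3458) = -2 + √9329 ≈ 94.587)
(14992 + 866) + (J + (28 + 9*I(U(0, 1)))) = (14992 + 866) + ((-2 + √9329) + (28 + 9*(-(-2 + 1 + 0)))) = 15858 + ((-2 + √9329) + (28 + 9*(-1*(-1)))) = 15858 + ((-2 + √9329) + (28 + 9*1)) = 15858 + ((-2 + √9329) + (28 + 9)) = 15858 + ((-2 + √9329) + 37) = 15858 + (35 + √9329) = 15893 + √9329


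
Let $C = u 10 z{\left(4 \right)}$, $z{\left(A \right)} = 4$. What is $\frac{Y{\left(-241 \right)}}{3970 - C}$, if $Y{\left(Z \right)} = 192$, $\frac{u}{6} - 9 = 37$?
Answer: $- \frac{96}{3535} \approx -0.027157$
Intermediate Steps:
$u = 276$ ($u = 54 + 6 \cdot 37 = 54 + 222 = 276$)
$C = 11040$ ($C = 276 \cdot 10 \cdot 4 = 2760 \cdot 4 = 11040$)
$\frac{Y{\left(-241 \right)}}{3970 - C} = \frac{192}{3970 - 11040} = \frac{192}{-7070} = 192 \left(- \frac{1}{7070}\right) = - \frac{96}{3535}$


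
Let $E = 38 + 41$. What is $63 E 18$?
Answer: $89586$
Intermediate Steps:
$E = 79$
$63 E 18 = 63 \cdot 79 \cdot 18 = 4977 \cdot 18 = 89586$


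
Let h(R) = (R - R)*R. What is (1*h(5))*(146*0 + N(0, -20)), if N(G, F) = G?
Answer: 0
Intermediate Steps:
h(R) = 0 (h(R) = 0*R = 0)
(1*h(5))*(146*0 + N(0, -20)) = (1*0)*(146*0 + 0) = 0*(0 + 0) = 0*0 = 0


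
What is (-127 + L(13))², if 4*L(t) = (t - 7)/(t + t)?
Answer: 43573201/2704 ≈ 16114.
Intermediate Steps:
L(t) = (-7 + t)/(8*t) (L(t) = ((t - 7)/(t + t))/4 = ((-7 + t)/((2*t)))/4 = ((-7 + t)*(1/(2*t)))/4 = ((-7 + t)/(2*t))/4 = (-7 + t)/(8*t))
(-127 + L(13))² = (-127 + (⅛)*(-7 + 13)/13)² = (-127 + (⅛)*(1/13)*6)² = (-127 + 3/52)² = (-6601/52)² = 43573201/2704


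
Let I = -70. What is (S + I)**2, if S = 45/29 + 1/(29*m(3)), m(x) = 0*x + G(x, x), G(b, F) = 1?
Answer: 3936256/841 ≈ 4680.4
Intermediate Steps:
m(x) = 1 (m(x) = 0*x + 1 = 0 + 1 = 1)
S = 46/29 (S = 45/29 + 1/(29*1) = 45*(1/29) + (1/29)*1 = 45/29 + 1/29 = 46/29 ≈ 1.5862)
(S + I)**2 = (46/29 - 70)**2 = (-1984/29)**2 = 3936256/841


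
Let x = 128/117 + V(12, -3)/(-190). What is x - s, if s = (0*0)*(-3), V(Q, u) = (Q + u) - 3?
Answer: 11809/11115 ≈ 1.0624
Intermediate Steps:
V(Q, u) = -3 + Q + u
x = 11809/11115 (x = 128/117 + (-3 + 12 - 3)/(-190) = 128*(1/117) + 6*(-1/190) = 128/117 - 3/95 = 11809/11115 ≈ 1.0624)
s = 0 (s = 0*(-3) = 0)
x - s = 11809/11115 - 1*0 = 11809/11115 + 0 = 11809/11115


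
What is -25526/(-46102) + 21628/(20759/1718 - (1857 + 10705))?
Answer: -581323852513/496997009607 ≈ -1.1697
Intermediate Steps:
-25526/(-46102) + 21628/(20759/1718 - (1857 + 10705)) = -25526*(-1/46102) + 21628/(20759*(1/1718) - 1*12562) = 12763/23051 + 21628/(20759/1718 - 12562) = 12763/23051 + 21628/(-21560757/1718) = 12763/23051 + 21628*(-1718/21560757) = 12763/23051 - 37156904/21560757 = -581323852513/496997009607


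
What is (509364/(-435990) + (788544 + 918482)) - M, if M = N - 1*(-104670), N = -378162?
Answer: 143914255576/72665 ≈ 1.9805e+6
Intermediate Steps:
M = -273492 (M = -378162 - 1*(-104670) = -378162 + 104670 = -273492)
(509364/(-435990) + (788544 + 918482)) - M = (509364/(-435990) + (788544 + 918482)) - 1*(-273492) = (509364*(-1/435990) + 1707026) + 273492 = (-84894/72665 + 1707026) + 273492 = 124040959396/72665 + 273492 = 143914255576/72665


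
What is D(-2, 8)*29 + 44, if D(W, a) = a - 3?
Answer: 189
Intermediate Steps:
D(W, a) = -3 + a
D(-2, 8)*29 + 44 = (-3 + 8)*29 + 44 = 5*29 + 44 = 145 + 44 = 189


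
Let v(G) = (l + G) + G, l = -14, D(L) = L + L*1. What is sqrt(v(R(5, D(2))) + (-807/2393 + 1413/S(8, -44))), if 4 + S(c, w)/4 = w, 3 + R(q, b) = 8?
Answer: I*sqrt(4286722087)/19144 ≈ 3.42*I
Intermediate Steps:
D(L) = 2*L (D(L) = L + L = 2*L)
R(q, b) = 5 (R(q, b) = -3 + 8 = 5)
S(c, w) = -16 + 4*w
v(G) = -14 + 2*G (v(G) = (-14 + G) + G = -14 + 2*G)
sqrt(v(R(5, D(2))) + (-807/2393 + 1413/S(8, -44))) = sqrt((-14 + 2*5) + (-807/2393 + 1413/(-16 + 4*(-44)))) = sqrt((-14 + 10) + (-807*1/2393 + 1413/(-16 - 176))) = sqrt(-4 + (-807/2393 + 1413/(-192))) = sqrt(-4 + (-807/2393 + 1413*(-1/192))) = sqrt(-4 + (-807/2393 - 471/64)) = sqrt(-4 - 1178751/153152) = sqrt(-1791359/153152) = I*sqrt(4286722087)/19144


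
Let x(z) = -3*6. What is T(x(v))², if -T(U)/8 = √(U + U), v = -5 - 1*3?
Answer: -2304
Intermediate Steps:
v = -8 (v = -5 - 3 = -8)
x(z) = -18
T(U) = -8*√2*√U (T(U) = -8*√(U + U) = -8*√2*√U)
T(x(v))² = (-8*√2*√(-18))² = (-8*√2*3*I*√2)² = (-48*I)² = -2304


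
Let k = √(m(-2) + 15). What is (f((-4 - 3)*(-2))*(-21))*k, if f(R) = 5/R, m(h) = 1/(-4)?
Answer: -15*√59/4 ≈ -28.804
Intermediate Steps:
m(h) = -¼
k = √59/2 (k = √(-¼ + 15) = √(59/4) = √59/2 ≈ 3.8406)
(f((-4 - 3)*(-2))*(-21))*k = ((5/(((-4 - 3)*(-2))))*(-21))*(√59/2) = ((5/((-7*(-2))))*(-21))*(√59/2) = ((5/14)*(-21))*(√59/2) = -15*√59/4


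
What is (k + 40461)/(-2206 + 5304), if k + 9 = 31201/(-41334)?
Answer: 1672011767/128052732 ≈ 13.057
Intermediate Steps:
k = -403207/41334 (k = -9 + 31201/(-41334) = -9 + 31201*(-1/41334) = -9 - 31201/41334 = -403207/41334 ≈ -9.7549)
(k + 40461)/(-2206 + 5304) = (-403207/41334 + 40461)/(-2206 + 5304) = (1672011767/41334)/3098 = (1672011767/41334)*(1/3098) = 1672011767/128052732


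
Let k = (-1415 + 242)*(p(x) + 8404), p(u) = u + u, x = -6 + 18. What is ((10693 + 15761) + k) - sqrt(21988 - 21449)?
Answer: -9859590 - 7*sqrt(11) ≈ -9.8596e+6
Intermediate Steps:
x = 12
p(u) = 2*u
k = -9886044 (k = (-1415 + 242)*(2*12 + 8404) = -1173*(24 + 8404) = -1173*8428 = -9886044)
((10693 + 15761) + k) - sqrt(21988 - 21449) = ((10693 + 15761) - 9886044) - sqrt(21988 - 21449) = (26454 - 9886044) - sqrt(539) = -9859590 - 7*sqrt(11)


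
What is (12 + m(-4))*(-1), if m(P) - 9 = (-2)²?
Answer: -25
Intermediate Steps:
m(P) = 13 (m(P) = 9 + (-2)² = 9 + 4 = 13)
(12 + m(-4))*(-1) = (12 + 13)*(-1) = 25*(-1) = -25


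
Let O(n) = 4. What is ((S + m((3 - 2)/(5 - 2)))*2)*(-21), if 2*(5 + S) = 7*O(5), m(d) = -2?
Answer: -294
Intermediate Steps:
S = 9 (S = -5 + (7*4)/2 = -5 + (½)*28 = -5 + 14 = 9)
((S + m((3 - 2)/(5 - 2)))*2)*(-21) = ((9 - 2)*2)*(-21) = (7*2)*(-21) = 14*(-21) = -294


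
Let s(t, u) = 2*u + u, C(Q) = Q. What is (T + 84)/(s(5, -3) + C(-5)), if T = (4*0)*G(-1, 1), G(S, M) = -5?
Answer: -6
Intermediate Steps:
s(t, u) = 3*u
T = 0 (T = (4*0)*(-5) = 0*(-5) = 0)
(T + 84)/(s(5, -3) + C(-5)) = (0 + 84)/(3*(-3) - 5) = 84/(-9 - 5) = 84/(-14) = 84*(-1/14) = -6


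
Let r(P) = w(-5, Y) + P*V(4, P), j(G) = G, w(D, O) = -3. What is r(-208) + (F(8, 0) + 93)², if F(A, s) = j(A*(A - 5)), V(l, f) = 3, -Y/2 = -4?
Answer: 13062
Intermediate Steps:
Y = 8 (Y = -2*(-4) = 8)
F(A, s) = A*(-5 + A) (F(A, s) = A*(A - 5) = A*(-5 + A))
r(P) = -3 + 3*P (r(P) = -3 + P*3 = -3 + 3*P)
r(-208) + (F(8, 0) + 93)² = (-3 + 3*(-208)) + (8*(-5 + 8) + 93)² = (-3 - 624) + (8*3 + 93)² = -627 + (24 + 93)² = -627 + 117² = -627 + 13689 = 13062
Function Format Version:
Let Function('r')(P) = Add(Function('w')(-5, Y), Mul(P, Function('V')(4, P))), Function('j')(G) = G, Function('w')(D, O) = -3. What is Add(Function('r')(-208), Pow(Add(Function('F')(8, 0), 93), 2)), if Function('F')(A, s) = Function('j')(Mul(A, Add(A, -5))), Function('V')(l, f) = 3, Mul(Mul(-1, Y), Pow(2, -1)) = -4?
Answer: 13062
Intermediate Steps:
Y = 8 (Y = Mul(-2, -4) = 8)
Function('F')(A, s) = Mul(A, Add(-5, A)) (Function('F')(A, s) = Mul(A, Add(A, -5)) = Mul(A, Add(-5, A)))
Function('r')(P) = Add(-3, Mul(3, P)) (Function('r')(P) = Add(-3, Mul(P, 3)) = Add(-3, Mul(3, P)))
Add(Function('r')(-208), Pow(Add(Function('F')(8, 0), 93), 2)) = Add(Add(-3, Mul(3, -208)), Pow(Add(Mul(8, Add(-5, 8)), 93), 2)) = Add(Add(-3, -624), Pow(Add(Mul(8, 3), 93), 2)) = Add(-627, Pow(Add(24, 93), 2)) = Add(-627, Pow(117, 2)) = Add(-627, 13689) = 13062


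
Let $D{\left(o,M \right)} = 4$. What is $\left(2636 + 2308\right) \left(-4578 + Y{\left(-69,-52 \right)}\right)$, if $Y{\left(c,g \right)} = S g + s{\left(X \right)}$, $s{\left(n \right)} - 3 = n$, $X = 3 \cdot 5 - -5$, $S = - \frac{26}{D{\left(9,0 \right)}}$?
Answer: $-20848848$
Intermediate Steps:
$S = - \frac{13}{2}$ ($S = - \frac{26}{4} = \left(-26\right) \frac{1}{4} = - \frac{13}{2} \approx -6.5$)
$X = 20$ ($X = 15 + 5 = 20$)
$s{\left(n \right)} = 3 + n$
$Y{\left(c,g \right)} = 23 - \frac{13 g}{2}$ ($Y{\left(c,g \right)} = - \frac{13 g}{2} + \left(3 + 20\right) = - \frac{13 g}{2} + 23 = 23 - \frac{13 g}{2}$)
$\left(2636 + 2308\right) \left(-4578 + Y{\left(-69,-52 \right)}\right) = \left(2636 + 2308\right) \left(-4578 + \left(23 - -338\right)\right) = 4944 \left(-4578 + \left(23 + 338\right)\right) = 4944 \left(-4578 + 361\right) = 4944 \left(-4217\right) = -20848848$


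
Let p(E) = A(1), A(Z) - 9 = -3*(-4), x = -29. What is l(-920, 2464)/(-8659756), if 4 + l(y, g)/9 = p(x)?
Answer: -153/8659756 ≈ -1.7668e-5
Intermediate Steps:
A(Z) = 21 (A(Z) = 9 - 3*(-4) = 9 + 12 = 21)
p(E) = 21
l(y, g) = 153 (l(y, g) = -36 + 9*21 = -36 + 189 = 153)
l(-920, 2464)/(-8659756) = 153/(-8659756) = 153*(-1/8659756) = -153/8659756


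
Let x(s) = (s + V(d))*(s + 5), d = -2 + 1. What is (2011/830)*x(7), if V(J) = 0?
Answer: 84462/415 ≈ 203.52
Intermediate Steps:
d = -1
x(s) = s*(5 + s) (x(s) = (s + 0)*(s + 5) = s*(5 + s))
(2011/830)*x(7) = (2011/830)*(7*(5 + 7)) = (2011*(1/830))*(7*12) = (2011/830)*84 = 84462/415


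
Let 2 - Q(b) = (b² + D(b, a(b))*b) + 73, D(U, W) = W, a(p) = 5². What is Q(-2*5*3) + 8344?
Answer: 8123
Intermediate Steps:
a(p) = 25
Q(b) = -71 - b² - 25*b (Q(b) = 2 - ((b² + 25*b) + 73) = 2 - (73 + b² + 25*b) = 2 + (-73 - b² - 25*b) = -71 - b² - 25*b)
Q(-2*5*3) + 8344 = (-71 - (-2*5*3)² - 25*(-2*5)*3) + 8344 = (-71 - (-10*3)² - (-250)*3) + 8344 = (-71 - 1*(-30)² - 25*(-30)) + 8344 = (-71 - 1*900 + 750) + 8344 = (-71 - 900 + 750) + 8344 = -221 + 8344 = 8123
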